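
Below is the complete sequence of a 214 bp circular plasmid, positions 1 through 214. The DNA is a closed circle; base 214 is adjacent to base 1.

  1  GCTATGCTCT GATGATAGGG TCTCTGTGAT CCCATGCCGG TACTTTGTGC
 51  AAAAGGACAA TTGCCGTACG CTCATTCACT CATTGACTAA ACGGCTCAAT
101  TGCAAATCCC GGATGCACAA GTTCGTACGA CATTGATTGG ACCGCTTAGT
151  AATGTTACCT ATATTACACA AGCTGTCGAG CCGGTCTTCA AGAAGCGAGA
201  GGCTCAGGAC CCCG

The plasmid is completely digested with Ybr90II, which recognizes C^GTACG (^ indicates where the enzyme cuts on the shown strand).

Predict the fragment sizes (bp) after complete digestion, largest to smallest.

Ybr90II sites (CGTACG) start at positions 65, 124.
Ybr90II cuts after the first base of each site, so after positions 65, 124.
Circular molecule, 2 cuts → 2 fragments:
  66–124 → 59 bp
  125–214 then 1–65 → 90 + 65 = 155 bp
Sorted largest to smallest: 155, 59 bp.

155, 59 bp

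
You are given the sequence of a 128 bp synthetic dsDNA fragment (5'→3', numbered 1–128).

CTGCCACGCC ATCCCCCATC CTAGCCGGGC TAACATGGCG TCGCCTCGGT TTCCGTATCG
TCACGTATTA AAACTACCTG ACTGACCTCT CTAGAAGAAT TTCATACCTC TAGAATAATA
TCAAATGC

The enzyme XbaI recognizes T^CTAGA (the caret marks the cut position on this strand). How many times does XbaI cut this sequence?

TCTAGA occurs starting at positions 90, 109.
XbaI cuts at 2 sites.

2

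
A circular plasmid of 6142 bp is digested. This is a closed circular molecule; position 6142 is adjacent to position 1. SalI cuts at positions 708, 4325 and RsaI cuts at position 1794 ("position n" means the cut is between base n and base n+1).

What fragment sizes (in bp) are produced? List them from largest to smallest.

2531, 2525, 1086 bp

Combined cut positions (sorted): 708, 1794, 4325.
Circular molecule, 3 cuts → 3 fragments:
  1794 − 708 = 1086 bp
  4325 − 1794 = 2531 bp
  wrap: 6142 − 4325 + 708 = 2525 bp
Sorted largest to smallest: 2531, 2525, 1086 bp.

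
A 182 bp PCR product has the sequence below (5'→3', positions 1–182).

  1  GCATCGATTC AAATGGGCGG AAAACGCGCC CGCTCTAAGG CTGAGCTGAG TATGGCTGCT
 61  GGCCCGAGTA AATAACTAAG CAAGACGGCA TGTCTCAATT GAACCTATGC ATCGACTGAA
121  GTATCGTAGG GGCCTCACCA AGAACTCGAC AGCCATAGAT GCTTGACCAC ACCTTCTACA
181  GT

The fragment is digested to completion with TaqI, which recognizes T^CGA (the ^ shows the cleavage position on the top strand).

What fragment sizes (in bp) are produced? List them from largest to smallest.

TaqI sites (TCGA) start at positions 4, 112, 146.
TaqI cuts after the first base of each site, so after positions 4, 112, 146.
Linear molecule, 3 cuts → 4 fragments:
  1–4 → 4 bp
  5–112 → 108 bp
  113–146 → 34 bp
  147–182 → 36 bp
Sorted largest to smallest: 108, 36, 34, 4 bp.

108, 36, 34, 4 bp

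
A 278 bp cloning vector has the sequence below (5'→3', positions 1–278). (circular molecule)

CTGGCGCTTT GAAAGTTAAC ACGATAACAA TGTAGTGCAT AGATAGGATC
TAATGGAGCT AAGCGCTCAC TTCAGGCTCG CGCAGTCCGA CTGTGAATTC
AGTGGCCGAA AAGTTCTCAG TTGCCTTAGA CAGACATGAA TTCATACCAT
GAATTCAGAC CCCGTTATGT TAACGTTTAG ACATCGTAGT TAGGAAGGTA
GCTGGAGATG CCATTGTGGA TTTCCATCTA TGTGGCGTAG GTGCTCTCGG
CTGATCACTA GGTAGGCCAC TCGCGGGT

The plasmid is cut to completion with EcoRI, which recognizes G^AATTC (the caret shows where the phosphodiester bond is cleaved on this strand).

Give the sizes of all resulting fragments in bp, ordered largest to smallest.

222, 43, 13 bp

EcoRI sites (GAATTC) start at positions 95, 138, 151.
EcoRI cuts after the first base of each site, so after positions 95, 138, 151.
Circular molecule, 3 cuts → 3 fragments:
  96–138 → 43 bp
  139–151 → 13 bp
  152–278 then 1–95 → 127 + 95 = 222 bp
Sorted largest to smallest: 222, 43, 13 bp.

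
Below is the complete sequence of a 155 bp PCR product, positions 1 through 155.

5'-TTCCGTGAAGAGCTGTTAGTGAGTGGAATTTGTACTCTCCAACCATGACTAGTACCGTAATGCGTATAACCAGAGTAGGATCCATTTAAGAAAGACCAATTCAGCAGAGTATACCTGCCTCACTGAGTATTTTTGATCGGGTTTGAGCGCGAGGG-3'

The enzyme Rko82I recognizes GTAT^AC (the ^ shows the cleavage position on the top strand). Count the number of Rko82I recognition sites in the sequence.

GTATAC occurs starting at position 109.
Rko82I cuts at 1 site.

1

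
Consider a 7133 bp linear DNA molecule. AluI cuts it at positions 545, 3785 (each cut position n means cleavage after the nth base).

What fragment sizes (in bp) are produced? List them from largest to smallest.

Linear molecule, 2 cuts → 3 fragments:
  545 − 0 = 545 bp
  3785 − 545 = 3240 bp
  7133 − 3785 = 3348 bp
Sorted largest to smallest: 3348, 3240, 545 bp.

3348, 3240, 545 bp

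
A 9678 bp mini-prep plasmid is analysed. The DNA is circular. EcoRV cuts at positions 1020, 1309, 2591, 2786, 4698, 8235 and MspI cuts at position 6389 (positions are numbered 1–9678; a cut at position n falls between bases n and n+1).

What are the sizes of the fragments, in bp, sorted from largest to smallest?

Combined cut positions (sorted): 1020, 1309, 2591, 2786, 4698, 6389, 8235.
Circular molecule, 7 cuts → 7 fragments:
  1309 − 1020 = 289 bp
  2591 − 1309 = 1282 bp
  2786 − 2591 = 195 bp
  4698 − 2786 = 1912 bp
  6389 − 4698 = 1691 bp
  8235 − 6389 = 1846 bp
  wrap: 9678 − 8235 + 1020 = 2463 bp
Sorted largest to smallest: 2463, 1912, 1846, 1691, 1282, 289, 195 bp.

2463, 1912, 1846, 1691, 1282, 289, 195 bp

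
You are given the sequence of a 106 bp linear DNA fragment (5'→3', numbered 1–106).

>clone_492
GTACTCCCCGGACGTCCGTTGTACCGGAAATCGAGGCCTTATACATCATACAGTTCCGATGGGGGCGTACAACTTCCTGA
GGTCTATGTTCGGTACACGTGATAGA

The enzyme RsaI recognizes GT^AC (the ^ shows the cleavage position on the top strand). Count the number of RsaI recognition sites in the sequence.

GTAC occurs starting at positions 1, 21, 67, 93.
RsaI cuts at 4 sites.

4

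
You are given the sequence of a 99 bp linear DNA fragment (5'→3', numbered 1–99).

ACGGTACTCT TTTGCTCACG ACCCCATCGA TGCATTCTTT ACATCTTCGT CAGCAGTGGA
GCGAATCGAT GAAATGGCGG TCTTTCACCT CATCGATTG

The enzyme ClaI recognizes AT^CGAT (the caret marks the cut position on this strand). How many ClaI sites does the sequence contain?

ATCGAT occurs starting at positions 26, 65, 92.
ClaI cuts at 3 sites.

3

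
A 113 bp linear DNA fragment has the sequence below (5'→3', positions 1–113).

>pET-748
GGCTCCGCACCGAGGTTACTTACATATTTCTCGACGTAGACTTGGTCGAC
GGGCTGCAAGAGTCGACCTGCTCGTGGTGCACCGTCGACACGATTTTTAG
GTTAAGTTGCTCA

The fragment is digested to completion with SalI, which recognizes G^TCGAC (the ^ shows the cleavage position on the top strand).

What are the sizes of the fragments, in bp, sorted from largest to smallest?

SalI sites (GTCGAC) start at positions 45, 62, 84.
SalI cuts after the first base of each site, so after positions 45, 62, 84.
Linear molecule, 3 cuts → 4 fragments:
  1–45 → 45 bp
  46–62 → 17 bp
  63–84 → 22 bp
  85–113 → 29 bp
Sorted largest to smallest: 45, 29, 22, 17 bp.

45, 29, 22, 17 bp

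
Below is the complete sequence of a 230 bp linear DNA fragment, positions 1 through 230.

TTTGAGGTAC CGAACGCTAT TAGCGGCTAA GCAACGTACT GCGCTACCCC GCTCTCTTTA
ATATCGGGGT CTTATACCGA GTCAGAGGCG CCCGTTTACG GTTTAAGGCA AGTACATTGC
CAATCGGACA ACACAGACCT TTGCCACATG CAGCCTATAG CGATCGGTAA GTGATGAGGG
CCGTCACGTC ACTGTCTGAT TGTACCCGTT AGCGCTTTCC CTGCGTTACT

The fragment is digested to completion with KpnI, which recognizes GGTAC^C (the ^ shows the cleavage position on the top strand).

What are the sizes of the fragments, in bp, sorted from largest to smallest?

220, 10 bp

The KpnI site (GGTACC) starts at position 6.
KpnI cuts after base 5 of each site (before the last base), so after position 10.
Linear molecule, 1 cut → 2 fragments:
  1–10 → 10 bp
  11–230 → 220 bp
Sorted largest to smallest: 220, 10 bp.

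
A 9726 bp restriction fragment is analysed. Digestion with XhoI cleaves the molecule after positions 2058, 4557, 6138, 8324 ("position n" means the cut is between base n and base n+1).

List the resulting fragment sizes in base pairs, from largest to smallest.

2499, 2186, 2058, 1581, 1402 bp

Linear molecule, 4 cuts → 5 fragments:
  2058 − 0 = 2058 bp
  4557 − 2058 = 2499 bp
  6138 − 4557 = 1581 bp
  8324 − 6138 = 2186 bp
  9726 − 8324 = 1402 bp
Sorted largest to smallest: 2499, 2186, 2058, 1581, 1402 bp.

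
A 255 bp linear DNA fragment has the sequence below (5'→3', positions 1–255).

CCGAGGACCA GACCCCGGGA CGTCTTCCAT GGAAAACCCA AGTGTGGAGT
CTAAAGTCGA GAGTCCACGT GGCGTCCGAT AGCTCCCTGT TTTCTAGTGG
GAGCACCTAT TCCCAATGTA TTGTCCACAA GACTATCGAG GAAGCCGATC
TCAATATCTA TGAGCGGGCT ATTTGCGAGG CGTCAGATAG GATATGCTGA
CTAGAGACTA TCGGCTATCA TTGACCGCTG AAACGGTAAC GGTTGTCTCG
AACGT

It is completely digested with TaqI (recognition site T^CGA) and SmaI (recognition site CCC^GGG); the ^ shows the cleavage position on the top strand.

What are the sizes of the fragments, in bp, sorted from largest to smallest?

TaqI sites (TCGA) start at positions 57, 136, 248.
TaqI cuts after the first base of each site, so after positions 57, 136, 248.
The SmaI site (CCCGGG) starts at position 14.
SmaI cuts after base 3 of each site, so after position 16.
Combined cut positions: 16, 57, 136, 248.
Linear molecule, 4 cuts → 5 fragments:
  1–16 → 16 bp
  17–57 → 41 bp
  58–136 → 79 bp
  137–248 → 112 bp
  249–255 → 7 bp
Sorted largest to smallest: 112, 79, 41, 16, 7 bp.

112, 79, 41, 16, 7 bp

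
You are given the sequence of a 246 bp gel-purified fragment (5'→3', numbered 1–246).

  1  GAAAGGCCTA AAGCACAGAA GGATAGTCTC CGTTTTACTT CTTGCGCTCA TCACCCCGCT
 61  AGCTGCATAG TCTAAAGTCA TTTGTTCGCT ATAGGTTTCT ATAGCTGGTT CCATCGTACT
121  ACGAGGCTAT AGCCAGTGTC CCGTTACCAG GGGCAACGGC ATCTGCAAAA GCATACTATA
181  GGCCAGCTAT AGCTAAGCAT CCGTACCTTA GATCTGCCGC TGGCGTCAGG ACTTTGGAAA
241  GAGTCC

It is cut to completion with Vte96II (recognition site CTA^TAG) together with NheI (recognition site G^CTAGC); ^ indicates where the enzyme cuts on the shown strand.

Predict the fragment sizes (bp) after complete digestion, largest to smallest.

58, 57, 49, 33, 28, 11, 10 bp

Vte96II sites (CTATAG) start at positions 89, 99, 127, 176, 187.
Vte96II cuts after base 3 of each site, so after positions 91, 101, 129, 178, 189.
The NheI site (GCTAGC) starts at position 58.
NheI cuts after the first base of each site, so after position 58.
Combined cut positions: 58, 91, 101, 129, 178, 189.
Linear molecule, 6 cuts → 7 fragments:
  1–58 → 58 bp
  59–91 → 33 bp
  92–101 → 10 bp
  102–129 → 28 bp
  130–178 → 49 bp
  179–189 → 11 bp
  190–246 → 57 bp
Sorted largest to smallest: 58, 57, 49, 33, 28, 11, 10 bp.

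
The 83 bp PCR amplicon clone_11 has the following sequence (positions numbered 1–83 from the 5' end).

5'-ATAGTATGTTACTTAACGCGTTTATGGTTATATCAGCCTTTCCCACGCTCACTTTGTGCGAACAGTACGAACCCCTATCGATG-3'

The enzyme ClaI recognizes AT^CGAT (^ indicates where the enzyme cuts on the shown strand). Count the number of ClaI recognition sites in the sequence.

ATCGAT occurs starting at position 77.
ClaI cuts at 1 site.

1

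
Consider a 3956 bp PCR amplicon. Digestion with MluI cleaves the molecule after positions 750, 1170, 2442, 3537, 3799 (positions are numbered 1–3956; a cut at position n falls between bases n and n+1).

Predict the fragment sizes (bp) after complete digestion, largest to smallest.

Linear molecule, 5 cuts → 6 fragments:
  750 − 0 = 750 bp
  1170 − 750 = 420 bp
  2442 − 1170 = 1272 bp
  3537 − 2442 = 1095 bp
  3799 − 3537 = 262 bp
  3956 − 3799 = 157 bp
Sorted largest to smallest: 1272, 1095, 750, 420, 262, 157 bp.

1272, 1095, 750, 420, 262, 157 bp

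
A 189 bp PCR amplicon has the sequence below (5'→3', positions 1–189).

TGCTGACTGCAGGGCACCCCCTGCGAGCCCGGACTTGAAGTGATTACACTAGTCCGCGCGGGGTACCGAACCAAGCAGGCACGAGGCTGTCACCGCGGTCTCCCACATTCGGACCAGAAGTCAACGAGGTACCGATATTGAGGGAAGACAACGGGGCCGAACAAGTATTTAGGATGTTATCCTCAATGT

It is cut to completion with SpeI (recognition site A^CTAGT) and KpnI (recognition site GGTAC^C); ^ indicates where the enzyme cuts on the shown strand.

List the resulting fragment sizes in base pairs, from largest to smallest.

66, 57, 48, 18 bp

The SpeI site (ACTAGT) starts at position 48.
SpeI cuts after the first base of each site, so after position 48.
KpnI sites (GGTACC) start at positions 62, 128.
KpnI cuts after base 5 of each site (before the last base), so after positions 66, 132.
Combined cut positions: 48, 66, 132.
Linear molecule, 3 cuts → 4 fragments:
  1–48 → 48 bp
  49–66 → 18 bp
  67–132 → 66 bp
  133–189 → 57 bp
Sorted largest to smallest: 66, 57, 48, 18 bp.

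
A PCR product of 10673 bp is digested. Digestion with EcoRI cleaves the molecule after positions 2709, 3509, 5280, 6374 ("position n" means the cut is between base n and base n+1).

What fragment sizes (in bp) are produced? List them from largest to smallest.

4299, 2709, 1771, 1094, 800 bp

Linear molecule, 4 cuts → 5 fragments:
  2709 − 0 = 2709 bp
  3509 − 2709 = 800 bp
  5280 − 3509 = 1771 bp
  6374 − 5280 = 1094 bp
  10673 − 6374 = 4299 bp
Sorted largest to smallest: 4299, 2709, 1771, 1094, 800 bp.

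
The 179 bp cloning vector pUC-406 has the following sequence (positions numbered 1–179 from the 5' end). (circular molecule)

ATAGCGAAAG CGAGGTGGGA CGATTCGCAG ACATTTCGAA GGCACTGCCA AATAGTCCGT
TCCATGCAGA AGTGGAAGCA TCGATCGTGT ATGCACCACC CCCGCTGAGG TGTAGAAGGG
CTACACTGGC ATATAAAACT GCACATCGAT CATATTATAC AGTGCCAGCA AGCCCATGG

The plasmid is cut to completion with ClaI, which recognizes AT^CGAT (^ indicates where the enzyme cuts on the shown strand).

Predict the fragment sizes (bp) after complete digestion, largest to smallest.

114, 65 bp

ClaI sites (ATCGAT) start at positions 80, 145.
ClaI cuts after base 2 of each site, so after positions 81, 146.
Circular molecule, 2 cuts → 2 fragments:
  82–146 → 65 bp
  147–179 then 1–81 → 33 + 81 = 114 bp
Sorted largest to smallest: 114, 65 bp.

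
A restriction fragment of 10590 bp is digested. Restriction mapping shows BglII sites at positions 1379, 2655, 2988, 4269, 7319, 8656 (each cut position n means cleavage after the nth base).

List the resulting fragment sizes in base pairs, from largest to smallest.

3050, 1934, 1379, 1337, 1281, 1276, 333 bp

Linear molecule, 6 cuts → 7 fragments:
  1379 − 0 = 1379 bp
  2655 − 1379 = 1276 bp
  2988 − 2655 = 333 bp
  4269 − 2988 = 1281 bp
  7319 − 4269 = 3050 bp
  8656 − 7319 = 1337 bp
  10590 − 8656 = 1934 bp
Sorted largest to smallest: 3050, 1934, 1379, 1337, 1281, 1276, 333 bp.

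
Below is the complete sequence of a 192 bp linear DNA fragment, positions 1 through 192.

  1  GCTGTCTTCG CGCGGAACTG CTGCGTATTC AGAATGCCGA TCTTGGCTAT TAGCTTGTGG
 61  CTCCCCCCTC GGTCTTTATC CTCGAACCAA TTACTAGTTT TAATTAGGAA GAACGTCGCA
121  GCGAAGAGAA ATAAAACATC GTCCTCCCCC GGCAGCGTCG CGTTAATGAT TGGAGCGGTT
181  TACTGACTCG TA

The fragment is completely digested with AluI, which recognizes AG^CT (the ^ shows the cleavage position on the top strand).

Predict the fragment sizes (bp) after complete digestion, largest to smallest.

139, 53 bp

The AluI site (AGCT) starts at position 52.
AluI cuts after base 2 of each site, so after position 53.
Linear molecule, 1 cut → 2 fragments:
  1–53 → 53 bp
  54–192 → 139 bp
Sorted largest to smallest: 139, 53 bp.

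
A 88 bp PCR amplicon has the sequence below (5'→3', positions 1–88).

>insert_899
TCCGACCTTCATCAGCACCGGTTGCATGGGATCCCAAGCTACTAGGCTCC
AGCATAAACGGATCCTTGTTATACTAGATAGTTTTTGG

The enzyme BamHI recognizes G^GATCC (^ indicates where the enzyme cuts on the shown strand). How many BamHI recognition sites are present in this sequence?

GGATCC occurs starting at positions 29, 60.
BamHI cuts at 2 sites.

2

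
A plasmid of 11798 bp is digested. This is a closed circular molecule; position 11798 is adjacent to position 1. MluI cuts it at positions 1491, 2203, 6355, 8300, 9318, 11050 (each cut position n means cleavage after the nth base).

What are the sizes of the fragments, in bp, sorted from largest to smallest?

Circular molecule, 6 cuts → 6 fragments:
  2203 − 1491 = 712 bp
  6355 − 2203 = 4152 bp
  8300 − 6355 = 1945 bp
  9318 − 8300 = 1018 bp
  11050 − 9318 = 1732 bp
  wrap: 11798 − 11050 + 1491 = 2239 bp
Sorted largest to smallest: 4152, 2239, 1945, 1732, 1018, 712 bp.

4152, 2239, 1945, 1732, 1018, 712 bp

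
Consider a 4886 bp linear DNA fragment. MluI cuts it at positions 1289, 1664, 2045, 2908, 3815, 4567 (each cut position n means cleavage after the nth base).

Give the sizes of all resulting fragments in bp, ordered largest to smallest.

1289, 907, 863, 752, 381, 375, 319 bp

Linear molecule, 6 cuts → 7 fragments:
  1289 − 0 = 1289 bp
  1664 − 1289 = 375 bp
  2045 − 1664 = 381 bp
  2908 − 2045 = 863 bp
  3815 − 2908 = 907 bp
  4567 − 3815 = 752 bp
  4886 − 4567 = 319 bp
Sorted largest to smallest: 1289, 907, 863, 752, 381, 375, 319 bp.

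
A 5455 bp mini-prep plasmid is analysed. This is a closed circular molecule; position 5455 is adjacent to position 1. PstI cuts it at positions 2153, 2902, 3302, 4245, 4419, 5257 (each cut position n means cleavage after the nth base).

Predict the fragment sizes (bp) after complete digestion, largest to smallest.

2351, 943, 838, 749, 400, 174 bp

Circular molecule, 6 cuts → 6 fragments:
  2902 − 2153 = 749 bp
  3302 − 2902 = 400 bp
  4245 − 3302 = 943 bp
  4419 − 4245 = 174 bp
  5257 − 4419 = 838 bp
  wrap: 5455 − 5257 + 2153 = 2351 bp
Sorted largest to smallest: 2351, 943, 838, 749, 400, 174 bp.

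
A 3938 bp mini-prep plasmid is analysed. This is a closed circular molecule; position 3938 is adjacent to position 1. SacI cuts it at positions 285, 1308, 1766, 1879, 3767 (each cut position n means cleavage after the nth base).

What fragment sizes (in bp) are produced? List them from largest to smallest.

1888, 1023, 458, 456, 113 bp

Circular molecule, 5 cuts → 5 fragments:
  1308 − 285 = 1023 bp
  1766 − 1308 = 458 bp
  1879 − 1766 = 113 bp
  3767 − 1879 = 1888 bp
  wrap: 3938 − 3767 + 285 = 456 bp
Sorted largest to smallest: 1888, 1023, 458, 456, 113 bp.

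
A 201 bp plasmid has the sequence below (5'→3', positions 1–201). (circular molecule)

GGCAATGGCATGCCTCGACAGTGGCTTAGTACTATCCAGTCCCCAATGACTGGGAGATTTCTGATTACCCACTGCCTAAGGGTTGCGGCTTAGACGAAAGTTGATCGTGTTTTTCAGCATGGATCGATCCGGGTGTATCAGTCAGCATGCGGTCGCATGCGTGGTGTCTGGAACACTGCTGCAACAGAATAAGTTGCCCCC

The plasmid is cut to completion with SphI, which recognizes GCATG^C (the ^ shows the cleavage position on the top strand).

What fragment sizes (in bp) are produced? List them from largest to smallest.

SphI sites (GCATGC) start at positions 8, 145, 155.
SphI cuts after base 5 of each site (before the last base), so after positions 12, 149, 159.
Circular molecule, 3 cuts → 3 fragments:
  13–149 → 137 bp
  150–159 → 10 bp
  160–201 then 1–12 → 42 + 12 = 54 bp
Sorted largest to smallest: 137, 54, 10 bp.

137, 54, 10 bp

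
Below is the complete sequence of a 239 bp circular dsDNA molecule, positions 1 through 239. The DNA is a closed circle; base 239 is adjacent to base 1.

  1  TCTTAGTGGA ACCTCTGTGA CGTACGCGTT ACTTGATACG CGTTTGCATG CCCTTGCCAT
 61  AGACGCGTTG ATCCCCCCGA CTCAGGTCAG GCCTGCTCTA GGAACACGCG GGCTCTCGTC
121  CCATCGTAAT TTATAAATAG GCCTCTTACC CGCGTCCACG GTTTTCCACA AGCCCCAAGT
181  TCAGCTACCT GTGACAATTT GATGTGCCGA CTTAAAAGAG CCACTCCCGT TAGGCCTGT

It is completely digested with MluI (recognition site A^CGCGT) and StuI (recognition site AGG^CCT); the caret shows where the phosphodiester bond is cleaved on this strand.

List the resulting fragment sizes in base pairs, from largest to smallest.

93, 50, 29, 28, 25, 14 bp

MluI sites (ACGCGT) start at positions 24, 38, 63.
MluI cuts after the first base of each site, so after positions 24, 38, 63.
StuI sites (AGGCCT) start at positions 89, 139, 232.
StuI cuts after base 3 of each site, so after positions 91, 141, 234.
Combined cut positions: 24, 38, 63, 91, 141, 234.
Circular molecule, 6 cuts → 6 fragments:
  25–38 → 14 bp
  39–63 → 25 bp
  64–91 → 28 bp
  92–141 → 50 bp
  142–234 → 93 bp
  235–239 then 1–24 → 5 + 24 = 29 bp
Sorted largest to smallest: 93, 50, 29, 28, 25, 14 bp.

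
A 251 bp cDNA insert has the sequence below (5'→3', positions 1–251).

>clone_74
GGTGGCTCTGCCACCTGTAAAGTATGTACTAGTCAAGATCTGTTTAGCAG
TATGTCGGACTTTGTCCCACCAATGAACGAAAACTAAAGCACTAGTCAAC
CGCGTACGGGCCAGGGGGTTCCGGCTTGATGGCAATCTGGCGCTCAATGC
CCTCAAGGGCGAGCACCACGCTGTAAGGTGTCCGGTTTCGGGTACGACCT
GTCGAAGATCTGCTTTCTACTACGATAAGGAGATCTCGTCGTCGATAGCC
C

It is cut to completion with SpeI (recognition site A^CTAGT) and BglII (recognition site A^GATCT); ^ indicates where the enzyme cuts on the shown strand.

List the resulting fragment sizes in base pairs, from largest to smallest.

SpeI sites (ACTAGT) start at positions 28, 91.
SpeI cuts after the first base of each site, so after positions 28, 91.
BglII sites (AGATCT) start at positions 36, 206, 231.
BglII cuts after the first base of each site, so after positions 36, 206, 231.
Combined cut positions: 28, 36, 91, 206, 231.
Linear molecule, 5 cuts → 6 fragments:
  1–28 → 28 bp
  29–36 → 8 bp
  37–91 → 55 bp
  92–206 → 115 bp
  207–231 → 25 bp
  232–251 → 20 bp
Sorted largest to smallest: 115, 55, 28, 25, 20, 8 bp.

115, 55, 28, 25, 20, 8 bp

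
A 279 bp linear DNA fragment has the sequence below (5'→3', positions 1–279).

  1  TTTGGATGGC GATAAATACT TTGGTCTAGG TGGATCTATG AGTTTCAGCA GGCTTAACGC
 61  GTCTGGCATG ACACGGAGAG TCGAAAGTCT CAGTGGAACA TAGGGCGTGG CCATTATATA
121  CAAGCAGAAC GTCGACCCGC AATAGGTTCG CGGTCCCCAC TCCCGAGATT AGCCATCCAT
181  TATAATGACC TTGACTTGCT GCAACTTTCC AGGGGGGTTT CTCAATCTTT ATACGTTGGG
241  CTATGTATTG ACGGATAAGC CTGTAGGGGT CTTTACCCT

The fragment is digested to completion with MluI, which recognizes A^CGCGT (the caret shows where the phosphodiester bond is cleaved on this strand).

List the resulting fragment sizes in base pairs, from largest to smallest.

222, 57 bp

The MluI site (ACGCGT) starts at position 57.
MluI cuts after the first base of each site, so after position 57.
Linear molecule, 1 cut → 2 fragments:
  1–57 → 57 bp
  58–279 → 222 bp
Sorted largest to smallest: 222, 57 bp.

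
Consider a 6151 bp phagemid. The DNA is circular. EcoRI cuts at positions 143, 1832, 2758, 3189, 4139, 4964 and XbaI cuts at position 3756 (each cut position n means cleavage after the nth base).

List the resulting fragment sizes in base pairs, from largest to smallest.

1689, 1330, 926, 825, 567, 431, 383 bp

Combined cut positions (sorted): 143, 1832, 2758, 3189, 3756, 4139, 4964.
Circular molecule, 7 cuts → 7 fragments:
  1832 − 143 = 1689 bp
  2758 − 1832 = 926 bp
  3189 − 2758 = 431 bp
  3756 − 3189 = 567 bp
  4139 − 3756 = 383 bp
  4964 − 4139 = 825 bp
  wrap: 6151 − 4964 + 143 = 1330 bp
Sorted largest to smallest: 1689, 1330, 926, 825, 567, 431, 383 bp.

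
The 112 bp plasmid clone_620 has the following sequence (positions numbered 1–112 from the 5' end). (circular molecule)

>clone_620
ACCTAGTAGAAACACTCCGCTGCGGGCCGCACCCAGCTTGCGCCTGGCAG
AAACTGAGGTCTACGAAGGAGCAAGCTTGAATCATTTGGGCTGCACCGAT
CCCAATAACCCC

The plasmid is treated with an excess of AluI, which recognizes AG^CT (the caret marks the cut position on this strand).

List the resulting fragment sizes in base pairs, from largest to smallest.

AluI sites (AGCT) start at positions 35, 74.
AluI cuts after base 2 of each site, so after positions 36, 75.
Circular molecule, 2 cuts → 2 fragments:
  37–75 → 39 bp
  76–112 then 1–36 → 37 + 36 = 73 bp
Sorted largest to smallest: 73, 39 bp.

73, 39 bp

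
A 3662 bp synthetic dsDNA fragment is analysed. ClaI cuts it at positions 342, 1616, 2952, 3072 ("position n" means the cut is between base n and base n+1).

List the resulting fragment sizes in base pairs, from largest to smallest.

Linear molecule, 4 cuts → 5 fragments:
  342 − 0 = 342 bp
  1616 − 342 = 1274 bp
  2952 − 1616 = 1336 bp
  3072 − 2952 = 120 bp
  3662 − 3072 = 590 bp
Sorted largest to smallest: 1336, 1274, 590, 342, 120 bp.

1336, 1274, 590, 342, 120 bp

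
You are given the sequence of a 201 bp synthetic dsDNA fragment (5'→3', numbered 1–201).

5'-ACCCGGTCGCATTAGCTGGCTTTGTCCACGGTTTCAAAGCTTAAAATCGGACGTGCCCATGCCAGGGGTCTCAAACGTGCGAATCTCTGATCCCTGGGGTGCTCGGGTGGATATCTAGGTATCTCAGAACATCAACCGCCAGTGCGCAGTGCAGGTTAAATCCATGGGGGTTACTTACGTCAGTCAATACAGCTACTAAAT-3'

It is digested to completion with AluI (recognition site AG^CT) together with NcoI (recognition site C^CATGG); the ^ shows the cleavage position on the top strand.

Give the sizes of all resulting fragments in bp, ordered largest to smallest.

123, 30, 24, 15, 9 bp

AluI sites (AGCT) start at positions 14, 38, 191.
AluI cuts after base 2 of each site, so after positions 15, 39, 192.
The NcoI site (CCATGG) starts at position 162.
NcoI cuts after the first base of each site, so after position 162.
Combined cut positions: 15, 39, 162, 192.
Linear molecule, 4 cuts → 5 fragments:
  1–15 → 15 bp
  16–39 → 24 bp
  40–162 → 123 bp
  163–192 → 30 bp
  193–201 → 9 bp
Sorted largest to smallest: 123, 30, 24, 15, 9 bp.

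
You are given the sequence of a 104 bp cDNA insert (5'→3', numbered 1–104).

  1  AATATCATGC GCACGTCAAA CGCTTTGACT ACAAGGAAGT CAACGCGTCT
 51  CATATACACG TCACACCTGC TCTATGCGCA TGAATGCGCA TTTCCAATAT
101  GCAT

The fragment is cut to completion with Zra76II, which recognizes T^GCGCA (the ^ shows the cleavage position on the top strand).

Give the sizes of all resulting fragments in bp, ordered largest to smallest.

67, 19, 10, 8 bp

Zra76II sites (TGCGCA) start at positions 8, 75, 85.
Zra76II cuts after the first base of each site, so after positions 8, 75, 85.
Linear molecule, 3 cuts → 4 fragments:
  1–8 → 8 bp
  9–75 → 67 bp
  76–85 → 10 bp
  86–104 → 19 bp
Sorted largest to smallest: 67, 19, 10, 8 bp.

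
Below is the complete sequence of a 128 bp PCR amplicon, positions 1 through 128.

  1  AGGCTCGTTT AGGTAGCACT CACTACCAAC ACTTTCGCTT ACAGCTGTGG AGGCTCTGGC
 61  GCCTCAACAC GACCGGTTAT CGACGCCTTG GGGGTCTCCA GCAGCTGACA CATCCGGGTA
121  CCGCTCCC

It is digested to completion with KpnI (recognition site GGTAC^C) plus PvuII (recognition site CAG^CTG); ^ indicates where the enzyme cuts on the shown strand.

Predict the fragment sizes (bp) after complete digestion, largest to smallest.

60, 44, 17, 7 bp

The KpnI site (GGTACC) starts at position 117.
KpnI cuts after base 5 of each site (before the last base), so after position 121.
PvuII sites (CAGCTG) start at positions 42, 102.
PvuII cuts after base 3 of each site, so after positions 44, 104.
Combined cut positions: 44, 104, 121.
Linear molecule, 3 cuts → 4 fragments:
  1–44 → 44 bp
  45–104 → 60 bp
  105–121 → 17 bp
  122–128 → 7 bp
Sorted largest to smallest: 60, 44, 17, 7 bp.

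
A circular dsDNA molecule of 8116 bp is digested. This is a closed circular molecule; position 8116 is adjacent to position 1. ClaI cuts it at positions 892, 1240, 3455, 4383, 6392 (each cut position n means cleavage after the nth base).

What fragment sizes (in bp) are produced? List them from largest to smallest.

Circular molecule, 5 cuts → 5 fragments:
  1240 − 892 = 348 bp
  3455 − 1240 = 2215 bp
  4383 − 3455 = 928 bp
  6392 − 4383 = 2009 bp
  wrap: 8116 − 6392 + 892 = 2616 bp
Sorted largest to smallest: 2616, 2215, 2009, 928, 348 bp.

2616, 2215, 2009, 928, 348 bp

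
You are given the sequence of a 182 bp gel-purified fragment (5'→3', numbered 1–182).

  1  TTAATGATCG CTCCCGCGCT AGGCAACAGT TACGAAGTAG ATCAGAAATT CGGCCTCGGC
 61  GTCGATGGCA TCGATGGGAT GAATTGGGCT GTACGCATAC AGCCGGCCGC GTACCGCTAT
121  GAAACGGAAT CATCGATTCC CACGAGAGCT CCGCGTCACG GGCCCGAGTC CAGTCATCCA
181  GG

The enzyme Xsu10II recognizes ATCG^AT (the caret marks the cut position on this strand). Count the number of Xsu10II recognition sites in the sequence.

2

ATCGAT occurs starting at positions 70, 132.
Xsu10II cuts at 2 sites.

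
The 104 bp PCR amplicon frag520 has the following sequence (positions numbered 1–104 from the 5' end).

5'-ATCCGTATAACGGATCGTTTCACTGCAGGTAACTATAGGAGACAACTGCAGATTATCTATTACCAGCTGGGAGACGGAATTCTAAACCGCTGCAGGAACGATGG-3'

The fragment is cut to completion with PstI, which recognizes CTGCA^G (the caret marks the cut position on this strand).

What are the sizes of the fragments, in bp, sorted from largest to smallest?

44, 27, 23, 10 bp

PstI sites (CTGCAG) start at positions 23, 46, 90.
PstI cuts after base 5 of each site (before the last base), so after positions 27, 50, 94.
Linear molecule, 3 cuts → 4 fragments:
  1–27 → 27 bp
  28–50 → 23 bp
  51–94 → 44 bp
  95–104 → 10 bp
Sorted largest to smallest: 44, 27, 23, 10 bp.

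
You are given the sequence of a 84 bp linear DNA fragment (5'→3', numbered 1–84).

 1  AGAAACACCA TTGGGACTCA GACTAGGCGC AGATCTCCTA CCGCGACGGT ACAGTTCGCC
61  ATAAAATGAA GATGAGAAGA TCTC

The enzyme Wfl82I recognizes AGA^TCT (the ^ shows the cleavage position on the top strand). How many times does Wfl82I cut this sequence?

AGATCT occurs starting at positions 31, 78.
Wfl82I cuts at 2 sites.

2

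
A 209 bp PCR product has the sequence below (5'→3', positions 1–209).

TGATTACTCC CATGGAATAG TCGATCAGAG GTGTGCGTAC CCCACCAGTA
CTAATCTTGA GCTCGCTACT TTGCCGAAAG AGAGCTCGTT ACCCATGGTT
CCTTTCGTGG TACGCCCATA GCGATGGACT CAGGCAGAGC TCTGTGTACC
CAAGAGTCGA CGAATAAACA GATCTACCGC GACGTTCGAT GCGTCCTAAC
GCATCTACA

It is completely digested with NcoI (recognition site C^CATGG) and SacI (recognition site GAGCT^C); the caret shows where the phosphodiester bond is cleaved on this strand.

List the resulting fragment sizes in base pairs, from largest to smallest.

68, 53, 48, 23, 10, 7 bp

NcoI sites (CCATGG) start at positions 10, 93.
NcoI cuts after the first base of each site, so after positions 10, 93.
SacI sites (GAGCTC) start at positions 59, 82, 137.
SacI cuts after base 5 of each site (before the last base), so after positions 63, 86, 141.
Combined cut positions: 10, 63, 86, 93, 141.
Linear molecule, 5 cuts → 6 fragments:
  1–10 → 10 bp
  11–63 → 53 bp
  64–86 → 23 bp
  87–93 → 7 bp
  94–141 → 48 bp
  142–209 → 68 bp
Sorted largest to smallest: 68, 53, 48, 23, 10, 7 bp.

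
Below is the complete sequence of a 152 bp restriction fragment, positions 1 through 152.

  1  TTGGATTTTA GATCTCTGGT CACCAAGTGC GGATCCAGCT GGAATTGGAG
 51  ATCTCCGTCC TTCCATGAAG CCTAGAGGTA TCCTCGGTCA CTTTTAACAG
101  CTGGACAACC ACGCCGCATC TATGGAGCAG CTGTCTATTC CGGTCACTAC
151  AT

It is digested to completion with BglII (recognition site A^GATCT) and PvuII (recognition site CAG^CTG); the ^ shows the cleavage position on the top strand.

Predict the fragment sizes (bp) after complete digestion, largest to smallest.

BglII sites (AGATCT) start at positions 10, 49.
BglII cuts after the first base of each site, so after positions 10, 49.
PvuII sites (CAGCTG) start at positions 36, 98, 128.
PvuII cuts after base 3 of each site, so after positions 38, 100, 130.
Combined cut positions: 10, 38, 49, 100, 130.
Linear molecule, 5 cuts → 6 fragments:
  1–10 → 10 bp
  11–38 → 28 bp
  39–49 → 11 bp
  50–100 → 51 bp
  101–130 → 30 bp
  131–152 → 22 bp
Sorted largest to smallest: 51, 30, 28, 22, 11, 10 bp.

51, 30, 28, 22, 11, 10 bp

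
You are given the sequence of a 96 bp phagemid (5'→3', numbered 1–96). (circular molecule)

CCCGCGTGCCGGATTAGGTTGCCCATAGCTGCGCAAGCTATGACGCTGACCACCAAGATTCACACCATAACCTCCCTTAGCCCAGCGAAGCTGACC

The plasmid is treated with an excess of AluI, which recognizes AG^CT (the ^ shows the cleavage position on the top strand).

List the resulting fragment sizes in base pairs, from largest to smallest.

53, 34, 9 bp

AluI sites (AGCT) start at positions 27, 36, 89.
AluI cuts after base 2 of each site, so after positions 28, 37, 90.
Circular molecule, 3 cuts → 3 fragments:
  29–37 → 9 bp
  38–90 → 53 bp
  91–96 then 1–28 → 6 + 28 = 34 bp
Sorted largest to smallest: 53, 34, 9 bp.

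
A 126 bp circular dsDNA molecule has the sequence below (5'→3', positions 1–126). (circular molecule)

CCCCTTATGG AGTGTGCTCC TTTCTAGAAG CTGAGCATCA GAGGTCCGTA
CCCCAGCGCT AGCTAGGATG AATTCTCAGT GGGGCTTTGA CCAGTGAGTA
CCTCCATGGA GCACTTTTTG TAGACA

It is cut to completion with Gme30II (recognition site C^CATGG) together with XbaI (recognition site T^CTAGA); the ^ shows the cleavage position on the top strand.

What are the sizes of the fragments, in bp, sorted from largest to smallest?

81, 45 bp

The Gme30II site (CCATGG) starts at position 104.
Gme30II cuts after the first base of each site, so after position 104.
The XbaI site (TCTAGA) starts at position 23.
XbaI cuts after the first base of each site, so after position 23.
Combined cut positions: 23, 104.
Circular molecule, 2 cuts → 2 fragments:
  24–104 → 81 bp
  105–126 then 1–23 → 22 + 23 = 45 bp
Sorted largest to smallest: 81, 45 bp.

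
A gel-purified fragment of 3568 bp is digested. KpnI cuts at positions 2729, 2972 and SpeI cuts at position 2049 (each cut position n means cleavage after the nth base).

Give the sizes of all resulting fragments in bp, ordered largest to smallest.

2049, 680, 596, 243 bp

Combined cut positions (sorted): 2049, 2729, 2972.
Linear molecule, 3 cuts → 4 fragments:
  2049 − 0 = 2049 bp
  2729 − 2049 = 680 bp
  2972 − 2729 = 243 bp
  3568 − 2972 = 596 bp
Sorted largest to smallest: 2049, 680, 596, 243 bp.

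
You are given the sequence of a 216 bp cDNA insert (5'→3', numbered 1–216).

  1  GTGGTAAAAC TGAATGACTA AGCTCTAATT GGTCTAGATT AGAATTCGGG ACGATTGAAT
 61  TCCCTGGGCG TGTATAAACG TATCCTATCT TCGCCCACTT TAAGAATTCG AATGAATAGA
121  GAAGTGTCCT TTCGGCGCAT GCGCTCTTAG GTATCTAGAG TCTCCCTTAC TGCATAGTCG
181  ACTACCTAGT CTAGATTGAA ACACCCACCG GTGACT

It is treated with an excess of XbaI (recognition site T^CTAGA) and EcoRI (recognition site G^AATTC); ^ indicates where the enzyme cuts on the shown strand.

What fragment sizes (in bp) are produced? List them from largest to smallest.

50, 47, 36, 33, 26, 15, 9 bp

XbaI sites (TCTAGA) start at positions 33, 154, 190.
XbaI cuts after the first base of each site, so after positions 33, 154, 190.
EcoRI sites (GAATTC) start at positions 42, 57, 104.
EcoRI cuts after the first base of each site, so after positions 42, 57, 104.
Combined cut positions: 33, 42, 57, 104, 154, 190.
Linear molecule, 6 cuts → 7 fragments:
  1–33 → 33 bp
  34–42 → 9 bp
  43–57 → 15 bp
  58–104 → 47 bp
  105–154 → 50 bp
  155–190 → 36 bp
  191–216 → 26 bp
Sorted largest to smallest: 50, 47, 36, 33, 26, 15, 9 bp.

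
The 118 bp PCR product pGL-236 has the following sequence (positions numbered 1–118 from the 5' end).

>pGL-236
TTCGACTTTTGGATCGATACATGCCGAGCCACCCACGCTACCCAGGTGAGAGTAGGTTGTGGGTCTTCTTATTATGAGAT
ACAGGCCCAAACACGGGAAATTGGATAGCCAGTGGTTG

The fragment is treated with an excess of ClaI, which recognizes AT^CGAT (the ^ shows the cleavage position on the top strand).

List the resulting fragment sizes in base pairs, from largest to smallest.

The ClaI site (ATCGAT) starts at position 13.
ClaI cuts after base 2 of each site, so after position 14.
Linear molecule, 1 cut → 2 fragments:
  1–14 → 14 bp
  15–118 → 104 bp
Sorted largest to smallest: 104, 14 bp.

104, 14 bp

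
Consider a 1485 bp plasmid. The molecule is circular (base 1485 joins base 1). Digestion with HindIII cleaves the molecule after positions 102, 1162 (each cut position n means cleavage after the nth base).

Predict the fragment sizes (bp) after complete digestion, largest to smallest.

1060, 425 bp

Circular molecule, 2 cuts → 2 fragments:
  1162 − 102 = 1060 bp
  wrap: 1485 − 1162 + 102 = 425 bp
Sorted largest to smallest: 1060, 425 bp.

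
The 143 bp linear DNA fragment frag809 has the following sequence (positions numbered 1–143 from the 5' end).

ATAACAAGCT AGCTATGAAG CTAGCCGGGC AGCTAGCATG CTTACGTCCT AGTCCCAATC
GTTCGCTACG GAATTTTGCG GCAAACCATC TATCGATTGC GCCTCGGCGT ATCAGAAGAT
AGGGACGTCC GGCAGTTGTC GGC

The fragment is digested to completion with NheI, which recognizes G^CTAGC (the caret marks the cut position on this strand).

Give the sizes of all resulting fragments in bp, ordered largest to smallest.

NheI sites (GCTAGC) start at positions 8, 20, 32.
NheI cuts after the first base of each site, so after positions 8, 20, 32.
Linear molecule, 3 cuts → 4 fragments:
  1–8 → 8 bp
  9–20 → 12 bp
  21–32 → 12 bp
  33–143 → 111 bp
Sorted largest to smallest: 111, 12, 12, 8 bp.

111, 12, 12, 8 bp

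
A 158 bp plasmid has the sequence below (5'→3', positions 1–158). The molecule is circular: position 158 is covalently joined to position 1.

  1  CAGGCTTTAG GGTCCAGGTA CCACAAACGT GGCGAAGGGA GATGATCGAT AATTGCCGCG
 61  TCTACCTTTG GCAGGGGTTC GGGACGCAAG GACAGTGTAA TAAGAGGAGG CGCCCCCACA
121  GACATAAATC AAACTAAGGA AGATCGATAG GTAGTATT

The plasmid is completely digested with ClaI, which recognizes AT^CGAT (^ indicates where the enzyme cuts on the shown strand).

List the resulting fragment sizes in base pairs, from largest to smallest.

98, 60 bp

ClaI sites (ATCGAT) start at positions 45, 143.
ClaI cuts after base 2 of each site, so after positions 46, 144.
Circular molecule, 2 cuts → 2 fragments:
  47–144 → 98 bp
  145–158 then 1–46 → 14 + 46 = 60 bp
Sorted largest to smallest: 98, 60 bp.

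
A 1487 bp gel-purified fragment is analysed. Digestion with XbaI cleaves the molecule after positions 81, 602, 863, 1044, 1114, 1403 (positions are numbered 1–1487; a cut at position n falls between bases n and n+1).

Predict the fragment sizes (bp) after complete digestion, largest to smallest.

Linear molecule, 6 cuts → 7 fragments:
  81 − 0 = 81 bp
  602 − 81 = 521 bp
  863 − 602 = 261 bp
  1044 − 863 = 181 bp
  1114 − 1044 = 70 bp
  1403 − 1114 = 289 bp
  1487 − 1403 = 84 bp
Sorted largest to smallest: 521, 289, 261, 181, 84, 81, 70 bp.

521, 289, 261, 181, 84, 81, 70 bp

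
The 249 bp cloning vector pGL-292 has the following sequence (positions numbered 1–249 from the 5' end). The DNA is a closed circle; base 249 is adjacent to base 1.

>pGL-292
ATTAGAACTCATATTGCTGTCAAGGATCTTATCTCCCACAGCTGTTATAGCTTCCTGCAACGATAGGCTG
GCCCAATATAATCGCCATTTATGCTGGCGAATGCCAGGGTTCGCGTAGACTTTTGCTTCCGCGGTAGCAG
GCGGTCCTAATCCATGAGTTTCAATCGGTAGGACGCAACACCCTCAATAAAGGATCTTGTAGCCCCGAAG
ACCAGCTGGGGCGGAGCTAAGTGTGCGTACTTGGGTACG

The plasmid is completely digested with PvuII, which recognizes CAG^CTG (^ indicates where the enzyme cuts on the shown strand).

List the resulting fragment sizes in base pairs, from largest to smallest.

PvuII sites (CAGCTG) start at positions 39, 213.
PvuII cuts after base 3 of each site, so after positions 41, 215.
Circular molecule, 2 cuts → 2 fragments:
  42–215 → 174 bp
  216–249 then 1–41 → 34 + 41 = 75 bp
Sorted largest to smallest: 174, 75 bp.

174, 75 bp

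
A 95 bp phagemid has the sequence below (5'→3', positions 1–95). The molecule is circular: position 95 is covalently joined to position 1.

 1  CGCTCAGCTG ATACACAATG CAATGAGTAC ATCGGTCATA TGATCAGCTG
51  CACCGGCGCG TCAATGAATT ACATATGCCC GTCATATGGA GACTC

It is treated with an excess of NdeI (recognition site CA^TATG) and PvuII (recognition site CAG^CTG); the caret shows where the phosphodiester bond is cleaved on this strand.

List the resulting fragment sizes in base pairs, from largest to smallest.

31, 26, 18, 11, 9 bp

NdeI sites (CATATG) start at positions 37, 72, 83.
NdeI cuts after base 2 of each site, so after positions 38, 73, 84.
PvuII sites (CAGCTG) start at positions 5, 45.
PvuII cuts after base 3 of each site, so after positions 7, 47.
Combined cut positions: 7, 38, 47, 73, 84.
Circular molecule, 5 cuts → 5 fragments:
  8–38 → 31 bp
  39–47 → 9 bp
  48–73 → 26 bp
  74–84 → 11 bp
  85–95 then 1–7 → 11 + 7 = 18 bp
Sorted largest to smallest: 31, 26, 18, 11, 9 bp.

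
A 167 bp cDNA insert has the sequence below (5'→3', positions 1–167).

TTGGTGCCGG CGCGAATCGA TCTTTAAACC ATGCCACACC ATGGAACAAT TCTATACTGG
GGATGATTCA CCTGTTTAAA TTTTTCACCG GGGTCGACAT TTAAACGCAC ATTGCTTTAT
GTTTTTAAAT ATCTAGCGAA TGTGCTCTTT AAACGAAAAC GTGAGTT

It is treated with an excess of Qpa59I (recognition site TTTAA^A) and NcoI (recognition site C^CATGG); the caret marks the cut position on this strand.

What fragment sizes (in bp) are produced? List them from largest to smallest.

40, 27, 25, 24, 24, 15, 12 bp

Qpa59I sites (TTTAAA) start at positions 23, 75, 100, 124, 148.
Qpa59I cuts after base 5 of each site (before the last base), so after positions 27, 79, 104, 128, 152.
The NcoI site (CCATGG) starts at position 39.
NcoI cuts after the first base of each site, so after position 39.
Combined cut positions: 27, 39, 79, 104, 128, 152.
Linear molecule, 6 cuts → 7 fragments:
  1–27 → 27 bp
  28–39 → 12 bp
  40–79 → 40 bp
  80–104 → 25 bp
  105–128 → 24 bp
  129–152 → 24 bp
  153–167 → 15 bp
Sorted largest to smallest: 40, 27, 25, 24, 24, 15, 12 bp.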